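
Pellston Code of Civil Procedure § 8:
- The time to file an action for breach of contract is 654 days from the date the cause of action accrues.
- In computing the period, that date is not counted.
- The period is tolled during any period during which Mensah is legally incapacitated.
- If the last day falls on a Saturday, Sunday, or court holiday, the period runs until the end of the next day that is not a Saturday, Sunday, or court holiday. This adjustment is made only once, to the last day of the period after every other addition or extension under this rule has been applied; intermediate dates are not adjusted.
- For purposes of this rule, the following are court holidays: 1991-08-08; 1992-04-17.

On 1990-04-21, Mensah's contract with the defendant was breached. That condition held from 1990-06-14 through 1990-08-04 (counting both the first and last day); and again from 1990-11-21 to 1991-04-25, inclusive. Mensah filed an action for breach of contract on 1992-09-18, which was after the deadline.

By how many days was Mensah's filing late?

18 days

654 days after 1990-04-21 is February 4, 1992.
From June 14, 1990 through August 4, 1990 inclusive is 52 days; tolling adds 52 days: February 4, 1992 + 52 days = March 27, 1992.
From November 21, 1990 through April 25, 1991 inclusive is 156 days; tolling adds 156 days: March 27, 1992 + 156 days = August 30, 1992.
August 30, 1992 is Sunday. The next qualifying day is August 31, 1992.
The deadline is August 31, 1992; from August 31, 1992 to September 18, 1992 is 18 days.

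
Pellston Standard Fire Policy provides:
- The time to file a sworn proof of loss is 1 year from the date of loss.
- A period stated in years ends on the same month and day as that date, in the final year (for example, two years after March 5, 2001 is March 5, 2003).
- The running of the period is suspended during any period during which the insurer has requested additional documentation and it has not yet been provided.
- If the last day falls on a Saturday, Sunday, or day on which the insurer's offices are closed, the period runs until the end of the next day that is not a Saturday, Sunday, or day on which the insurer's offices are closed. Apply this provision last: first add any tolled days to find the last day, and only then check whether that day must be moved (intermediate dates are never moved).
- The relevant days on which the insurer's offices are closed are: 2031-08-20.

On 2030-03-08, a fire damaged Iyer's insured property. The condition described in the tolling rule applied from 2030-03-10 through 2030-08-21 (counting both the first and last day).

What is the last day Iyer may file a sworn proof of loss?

1 year after 2030-03-08 is March 8, 2031.
From March 10, 2030 through August 21, 2030 inclusive is 165 days; tolling adds 165 days: March 8, 2031 + 165 days = August 20, 2031.
August 20, 2031 is a listed holiday. The next qualifying day is August 21, 2031.

August 21, 2031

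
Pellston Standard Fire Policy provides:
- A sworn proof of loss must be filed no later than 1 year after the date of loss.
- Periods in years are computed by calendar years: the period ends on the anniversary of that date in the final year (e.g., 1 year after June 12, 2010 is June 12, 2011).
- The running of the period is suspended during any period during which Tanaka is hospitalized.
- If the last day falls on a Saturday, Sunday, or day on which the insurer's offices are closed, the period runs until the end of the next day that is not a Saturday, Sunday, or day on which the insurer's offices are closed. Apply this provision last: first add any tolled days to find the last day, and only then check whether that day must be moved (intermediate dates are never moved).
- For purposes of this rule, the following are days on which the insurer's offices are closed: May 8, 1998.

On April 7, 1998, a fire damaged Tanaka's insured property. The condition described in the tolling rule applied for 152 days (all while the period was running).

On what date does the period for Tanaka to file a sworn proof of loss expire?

1 year after April 7, 1998 is April 7, 1999.
Tolling adds 152 days: April 7, 1999 + 152 days = September 6, 1999.
September 6, 1999 is a Monday and not a day on which the insurer's offices are closed, so no extension applies.

September 6, 1999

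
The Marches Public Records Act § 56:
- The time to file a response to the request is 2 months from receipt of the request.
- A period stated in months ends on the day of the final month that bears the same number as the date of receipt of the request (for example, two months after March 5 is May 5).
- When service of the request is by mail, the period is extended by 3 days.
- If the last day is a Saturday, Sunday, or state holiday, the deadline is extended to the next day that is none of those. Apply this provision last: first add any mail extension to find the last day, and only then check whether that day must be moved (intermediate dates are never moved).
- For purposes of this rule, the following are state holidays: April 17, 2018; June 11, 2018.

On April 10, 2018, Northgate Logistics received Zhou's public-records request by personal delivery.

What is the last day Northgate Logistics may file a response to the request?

June 12, 2018

2 months after April 10, 2018 is June 10, 2018.
Service was not by mail, so no mail extension applies.
June 10, 2018 is Sunday; June 11, 2018 is a listed holiday. The next qualifying day is June 12, 2018.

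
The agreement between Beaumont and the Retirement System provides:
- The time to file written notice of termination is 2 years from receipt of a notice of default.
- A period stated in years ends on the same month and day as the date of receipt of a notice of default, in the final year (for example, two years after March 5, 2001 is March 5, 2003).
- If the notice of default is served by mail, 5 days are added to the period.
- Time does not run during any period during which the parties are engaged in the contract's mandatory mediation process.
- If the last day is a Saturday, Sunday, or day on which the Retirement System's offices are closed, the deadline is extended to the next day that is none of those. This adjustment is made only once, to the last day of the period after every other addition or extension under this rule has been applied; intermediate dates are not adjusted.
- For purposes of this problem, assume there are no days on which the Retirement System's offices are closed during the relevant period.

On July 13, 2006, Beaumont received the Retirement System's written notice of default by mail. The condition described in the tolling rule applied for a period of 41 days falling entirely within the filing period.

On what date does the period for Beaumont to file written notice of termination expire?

August 28, 2008

2 years after July 13, 2006 is July 13, 2008.
Service was by mail, adding 5 days: July 13, 2008 + 5 days = July 18, 2008.
Tolling adds 41 days: July 18, 2008 + 41 days = August 28, 2008.
August 28, 2008 is a Thursday and not a day on which the Retirement System's offices are closed, so no extension applies.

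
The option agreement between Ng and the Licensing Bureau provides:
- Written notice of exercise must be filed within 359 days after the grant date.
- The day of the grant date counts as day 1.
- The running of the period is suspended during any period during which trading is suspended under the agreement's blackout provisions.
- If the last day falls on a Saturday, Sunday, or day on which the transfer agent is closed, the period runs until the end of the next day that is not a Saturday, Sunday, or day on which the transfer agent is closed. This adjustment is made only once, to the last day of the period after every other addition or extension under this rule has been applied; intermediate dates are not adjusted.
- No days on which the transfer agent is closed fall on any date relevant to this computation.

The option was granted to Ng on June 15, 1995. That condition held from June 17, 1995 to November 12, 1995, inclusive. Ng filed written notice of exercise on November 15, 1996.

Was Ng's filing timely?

No

Counting June 15, 1995 as day 1, day 359 is June 7, 1996.
From June 17, 1995 through November 12, 1995 inclusive is 149 days; tolling adds 149 days: June 7, 1996 + 149 days = November 3, 1996.
November 3, 1996 is Sunday. The next qualifying day is November 4, 1996.
The deadline is November 4, 1996; the filing on November 15, 1996 is after that date.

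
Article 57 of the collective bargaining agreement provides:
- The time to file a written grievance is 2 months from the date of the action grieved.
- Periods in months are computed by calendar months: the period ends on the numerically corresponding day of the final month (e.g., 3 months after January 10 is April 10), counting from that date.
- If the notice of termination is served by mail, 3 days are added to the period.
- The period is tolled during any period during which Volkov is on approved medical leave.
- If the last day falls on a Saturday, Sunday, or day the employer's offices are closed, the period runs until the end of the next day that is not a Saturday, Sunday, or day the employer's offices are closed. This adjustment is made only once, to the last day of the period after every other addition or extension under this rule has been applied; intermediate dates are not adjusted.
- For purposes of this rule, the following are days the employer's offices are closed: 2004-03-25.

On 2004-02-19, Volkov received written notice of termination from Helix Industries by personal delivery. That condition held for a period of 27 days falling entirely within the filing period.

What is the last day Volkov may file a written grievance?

2 months after 2004-02-19 is April 19, 2004.
Service was not by mail, so no mail extension applies.
Tolling adds 27 days: April 19, 2004 + 27 days = May 16, 2004.
May 16, 2004 is Sunday. The next qualifying day is May 17, 2004.

May 17, 2004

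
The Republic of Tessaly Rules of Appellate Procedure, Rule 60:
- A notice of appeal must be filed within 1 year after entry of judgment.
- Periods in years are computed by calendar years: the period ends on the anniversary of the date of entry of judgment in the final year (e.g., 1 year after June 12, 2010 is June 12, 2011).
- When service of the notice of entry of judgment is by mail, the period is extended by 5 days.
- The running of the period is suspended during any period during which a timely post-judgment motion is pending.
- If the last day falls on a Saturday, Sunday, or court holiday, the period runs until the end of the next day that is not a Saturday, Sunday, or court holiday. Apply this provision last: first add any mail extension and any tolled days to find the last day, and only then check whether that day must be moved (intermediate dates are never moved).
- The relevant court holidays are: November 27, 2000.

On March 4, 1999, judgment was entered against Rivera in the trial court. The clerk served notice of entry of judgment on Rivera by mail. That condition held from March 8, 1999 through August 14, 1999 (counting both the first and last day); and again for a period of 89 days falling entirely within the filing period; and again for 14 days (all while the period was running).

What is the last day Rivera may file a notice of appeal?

1 year after March 4, 1999 is March 4, 2000.
Service was by mail, adding 5 days: March 4, 2000 + 5 days = March 9, 2000.
From March 8, 1999 through August 14, 1999 inclusive is 160 days; tolling adds 160 days: March 9, 2000 + 160 days = August 16, 2000.
Tolling adds 89 days: August 16, 2000 + 89 days = November 13, 2000.
Tolling adds 14 days: November 13, 2000 + 14 days = November 27, 2000.
November 27, 2000 is a listed holiday. The next qualifying day is November 28, 2000.

November 28, 2000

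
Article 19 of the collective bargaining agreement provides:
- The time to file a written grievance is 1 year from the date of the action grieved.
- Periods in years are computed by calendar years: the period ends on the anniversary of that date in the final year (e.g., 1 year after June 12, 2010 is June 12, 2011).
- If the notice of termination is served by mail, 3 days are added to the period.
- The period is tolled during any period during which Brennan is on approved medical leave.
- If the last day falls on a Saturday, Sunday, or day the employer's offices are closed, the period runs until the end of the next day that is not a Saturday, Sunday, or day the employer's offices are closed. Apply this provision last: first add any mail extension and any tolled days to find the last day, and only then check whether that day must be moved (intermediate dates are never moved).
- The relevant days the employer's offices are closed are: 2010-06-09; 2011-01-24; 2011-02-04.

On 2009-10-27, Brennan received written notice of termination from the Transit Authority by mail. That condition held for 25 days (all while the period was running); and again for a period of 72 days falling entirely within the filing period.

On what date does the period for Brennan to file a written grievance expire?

February 7, 2011

1 year after 2009-10-27 is October 27, 2010.
Service was by mail, adding 3 days: October 27, 2010 + 3 days = October 30, 2010.
Tolling adds 25 days: October 30, 2010 + 25 days = November 24, 2010.
Tolling adds 72 days: November 24, 2010 + 72 days = February 4, 2011.
February 4, 2011 is a listed holiday; February 5, 2011 is Saturday; February 6, 2011 is Sunday. The next qualifying day is February 7, 2011.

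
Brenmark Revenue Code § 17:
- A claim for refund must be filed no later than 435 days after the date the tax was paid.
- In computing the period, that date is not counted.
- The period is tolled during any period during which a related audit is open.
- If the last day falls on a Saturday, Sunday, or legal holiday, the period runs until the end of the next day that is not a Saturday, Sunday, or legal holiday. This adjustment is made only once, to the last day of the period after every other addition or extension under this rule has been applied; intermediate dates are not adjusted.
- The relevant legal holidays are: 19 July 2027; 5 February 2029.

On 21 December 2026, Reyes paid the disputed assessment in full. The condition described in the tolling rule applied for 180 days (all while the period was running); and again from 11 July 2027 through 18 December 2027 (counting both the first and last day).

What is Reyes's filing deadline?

435 days after 21 December 2026 is February 29, 2028.
Tolling adds 180 days: February 29, 2028 + 180 days = August 27, 2028.
From July 11, 2027 through December 18, 2027 inclusive is 161 days; tolling adds 161 days: August 27, 2028 + 161 days = February 4, 2029.
February 4, 2029 is Sunday; February 5, 2029 is a listed holiday. The next qualifying day is February 6, 2029.

February 6, 2029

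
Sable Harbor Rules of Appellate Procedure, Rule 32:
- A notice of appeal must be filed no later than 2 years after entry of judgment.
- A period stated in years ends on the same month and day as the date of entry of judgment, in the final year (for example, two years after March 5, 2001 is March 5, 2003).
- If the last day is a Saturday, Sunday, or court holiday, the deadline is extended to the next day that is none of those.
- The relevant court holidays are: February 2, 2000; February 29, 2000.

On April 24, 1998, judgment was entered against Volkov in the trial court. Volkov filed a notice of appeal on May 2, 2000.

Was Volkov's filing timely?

2 years after April 24, 1998 is April 24, 2000.
April 24, 2000 is a Monday and not a court holiday, so no extension applies.
The deadline is April 24, 2000; the filing on May 2, 2000 is after that date.

No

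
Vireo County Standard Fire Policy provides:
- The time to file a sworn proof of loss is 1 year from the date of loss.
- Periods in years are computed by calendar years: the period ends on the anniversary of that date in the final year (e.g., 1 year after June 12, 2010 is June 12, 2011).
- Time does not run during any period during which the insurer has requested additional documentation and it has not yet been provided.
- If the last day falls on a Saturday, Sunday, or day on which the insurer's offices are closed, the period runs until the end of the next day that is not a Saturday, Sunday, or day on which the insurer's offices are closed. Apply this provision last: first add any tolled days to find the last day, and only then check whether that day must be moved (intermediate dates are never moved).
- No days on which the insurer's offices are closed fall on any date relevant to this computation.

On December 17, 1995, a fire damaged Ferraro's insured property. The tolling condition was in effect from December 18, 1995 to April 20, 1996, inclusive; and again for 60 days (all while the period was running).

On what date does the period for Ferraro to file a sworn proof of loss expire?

June 20, 1997

1 year after December 17, 1995 is December 17, 1996.
From December 18, 1995 through April 20, 1996 inclusive is 125 days; tolling adds 125 days: December 17, 1996 + 125 days = April 21, 1997.
Tolling adds 60 days: April 21, 1997 + 60 days = June 20, 1997.
June 20, 1997 is a Friday and not a day on which the insurer's offices are closed, so no extension applies.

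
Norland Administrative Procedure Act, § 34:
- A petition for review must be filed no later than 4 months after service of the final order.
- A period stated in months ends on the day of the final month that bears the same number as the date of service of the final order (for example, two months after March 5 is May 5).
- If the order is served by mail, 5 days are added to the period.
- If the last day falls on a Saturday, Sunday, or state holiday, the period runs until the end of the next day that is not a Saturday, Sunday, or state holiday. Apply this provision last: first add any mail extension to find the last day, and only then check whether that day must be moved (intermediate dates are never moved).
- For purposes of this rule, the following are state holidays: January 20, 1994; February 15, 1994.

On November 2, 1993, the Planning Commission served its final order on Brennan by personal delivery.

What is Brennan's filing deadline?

4 months after November 2, 1993 is March 2, 1994.
Service was not by mail, so no mail extension applies.
March 2, 1994 is a Wednesday and not a state holiday, so no extension applies.

March 2, 1994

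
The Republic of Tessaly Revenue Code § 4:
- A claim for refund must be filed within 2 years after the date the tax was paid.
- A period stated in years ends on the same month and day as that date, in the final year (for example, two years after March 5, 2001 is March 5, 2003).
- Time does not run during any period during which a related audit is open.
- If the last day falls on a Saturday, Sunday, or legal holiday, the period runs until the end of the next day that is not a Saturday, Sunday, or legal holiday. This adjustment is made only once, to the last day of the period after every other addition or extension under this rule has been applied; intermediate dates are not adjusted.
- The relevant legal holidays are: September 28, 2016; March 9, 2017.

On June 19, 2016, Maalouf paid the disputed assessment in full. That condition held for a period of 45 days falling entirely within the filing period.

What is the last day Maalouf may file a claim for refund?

2 years after June 19, 2016 is June 19, 2018.
Tolling adds 45 days: June 19, 2018 + 45 days = August 3, 2018.
August 3, 2018 is a Friday and not a legal holiday, so no extension applies.

August 3, 2018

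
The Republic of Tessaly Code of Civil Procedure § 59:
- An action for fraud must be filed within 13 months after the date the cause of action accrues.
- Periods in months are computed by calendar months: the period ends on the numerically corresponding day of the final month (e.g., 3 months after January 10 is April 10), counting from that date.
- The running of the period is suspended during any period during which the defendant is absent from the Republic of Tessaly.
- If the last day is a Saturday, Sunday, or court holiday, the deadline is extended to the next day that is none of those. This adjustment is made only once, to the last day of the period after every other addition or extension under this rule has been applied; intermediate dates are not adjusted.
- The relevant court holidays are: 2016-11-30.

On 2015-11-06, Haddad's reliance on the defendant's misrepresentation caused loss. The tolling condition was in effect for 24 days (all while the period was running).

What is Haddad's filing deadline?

13 months after 2015-11-06 is December 6, 2016.
Tolling adds 24 days: December 6, 2016 + 24 days = December 30, 2016.
December 30, 2016 is a Friday and not a court holiday, so no extension applies.

December 30, 2016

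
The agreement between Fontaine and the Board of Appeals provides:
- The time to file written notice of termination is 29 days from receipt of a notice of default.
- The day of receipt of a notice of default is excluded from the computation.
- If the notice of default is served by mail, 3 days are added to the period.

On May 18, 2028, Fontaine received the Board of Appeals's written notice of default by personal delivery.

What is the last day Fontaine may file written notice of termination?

29 days after May 18, 2028 is June 16, 2028.
Service was not by mail, so no mail extension applies.

June 16, 2028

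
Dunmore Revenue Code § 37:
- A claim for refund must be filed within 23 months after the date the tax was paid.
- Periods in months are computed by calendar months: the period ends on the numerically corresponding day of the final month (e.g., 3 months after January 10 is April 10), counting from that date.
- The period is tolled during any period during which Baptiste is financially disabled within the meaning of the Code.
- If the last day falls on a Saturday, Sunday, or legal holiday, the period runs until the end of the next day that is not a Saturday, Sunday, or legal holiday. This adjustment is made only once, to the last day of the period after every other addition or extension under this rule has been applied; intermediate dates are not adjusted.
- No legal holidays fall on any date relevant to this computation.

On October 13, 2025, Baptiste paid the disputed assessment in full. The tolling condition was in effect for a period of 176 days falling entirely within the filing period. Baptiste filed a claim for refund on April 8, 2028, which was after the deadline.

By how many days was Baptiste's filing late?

23 months after October 13, 2025 is September 13, 2027.
Tolling adds 176 days: September 13, 2027 + 176 days = March 7, 2028.
March 7, 2028 is a Tuesday and not a legal holiday, so no extension applies.
The deadline is March 7, 2028; from March 7, 2028 to April 8, 2028 is 32 days.

32 days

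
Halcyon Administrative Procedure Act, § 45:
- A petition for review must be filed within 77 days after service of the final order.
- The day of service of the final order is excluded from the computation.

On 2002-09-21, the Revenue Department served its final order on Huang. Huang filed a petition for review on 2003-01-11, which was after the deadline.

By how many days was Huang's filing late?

35 days

77 days after 2002-09-21 is December 7, 2002.
The deadline is December 7, 2002; from December 7, 2002 to January 11, 2003 is 35 days.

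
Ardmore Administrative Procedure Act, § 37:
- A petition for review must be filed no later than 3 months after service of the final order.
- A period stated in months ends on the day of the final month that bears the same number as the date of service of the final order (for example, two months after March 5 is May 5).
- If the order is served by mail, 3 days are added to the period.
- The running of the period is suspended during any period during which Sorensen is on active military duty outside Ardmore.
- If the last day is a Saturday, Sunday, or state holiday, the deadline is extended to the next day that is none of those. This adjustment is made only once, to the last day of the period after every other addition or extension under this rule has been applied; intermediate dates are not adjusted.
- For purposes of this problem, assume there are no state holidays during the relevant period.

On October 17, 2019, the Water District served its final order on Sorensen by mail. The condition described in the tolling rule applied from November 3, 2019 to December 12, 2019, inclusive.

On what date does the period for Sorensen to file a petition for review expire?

3 months after October 17, 2019 is January 17, 2020.
Service was by mail, adding 3 days: January 17, 2020 + 3 days = January 20, 2020.
From November 3, 2019 through December 12, 2019 inclusive is 40 days; tolling adds 40 days: January 20, 2020 + 40 days = February 29, 2020.
February 29, 2020 is Saturday; March 1, 2020 is Sunday. The next qualifying day is March 2, 2020.

March 2, 2020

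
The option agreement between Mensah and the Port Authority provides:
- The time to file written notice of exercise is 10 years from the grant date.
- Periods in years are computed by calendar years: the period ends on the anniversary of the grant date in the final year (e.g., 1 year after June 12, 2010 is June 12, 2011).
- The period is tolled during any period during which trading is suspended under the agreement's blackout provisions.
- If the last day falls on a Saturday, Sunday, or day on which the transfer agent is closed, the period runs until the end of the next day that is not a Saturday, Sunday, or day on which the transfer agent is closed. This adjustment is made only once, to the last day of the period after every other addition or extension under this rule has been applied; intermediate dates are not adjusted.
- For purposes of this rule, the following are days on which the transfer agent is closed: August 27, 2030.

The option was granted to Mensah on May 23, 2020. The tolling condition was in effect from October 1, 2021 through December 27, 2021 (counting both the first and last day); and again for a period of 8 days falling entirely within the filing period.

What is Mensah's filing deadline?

10 years after May 23, 2020 is May 23, 2030.
From October 1, 2021 through December 27, 2021 inclusive is 88 days; tolling adds 88 days: May 23, 2030 + 88 days = August 19, 2030.
Tolling adds 8 days: August 19, 2030 + 8 days = August 27, 2030.
August 27, 2030 is a listed holiday. The next qualifying day is August 28, 2030.

August 28, 2030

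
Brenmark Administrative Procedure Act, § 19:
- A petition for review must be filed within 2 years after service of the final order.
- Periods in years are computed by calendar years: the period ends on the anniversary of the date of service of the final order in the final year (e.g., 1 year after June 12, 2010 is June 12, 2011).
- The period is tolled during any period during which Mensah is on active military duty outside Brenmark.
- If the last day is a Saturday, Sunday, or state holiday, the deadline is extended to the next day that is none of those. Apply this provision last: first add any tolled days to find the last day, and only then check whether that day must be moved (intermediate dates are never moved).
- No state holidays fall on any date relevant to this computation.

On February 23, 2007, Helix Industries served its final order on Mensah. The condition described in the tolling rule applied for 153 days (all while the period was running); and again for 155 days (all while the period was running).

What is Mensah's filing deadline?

December 28, 2009

2 years after February 23, 2007 is February 23, 2009.
Tolling adds 153 days: February 23, 2009 + 153 days = July 26, 2009.
Tolling adds 155 days: July 26, 2009 + 155 days = December 28, 2009.
December 28, 2009 is a Monday and not a state holiday, so no extension applies.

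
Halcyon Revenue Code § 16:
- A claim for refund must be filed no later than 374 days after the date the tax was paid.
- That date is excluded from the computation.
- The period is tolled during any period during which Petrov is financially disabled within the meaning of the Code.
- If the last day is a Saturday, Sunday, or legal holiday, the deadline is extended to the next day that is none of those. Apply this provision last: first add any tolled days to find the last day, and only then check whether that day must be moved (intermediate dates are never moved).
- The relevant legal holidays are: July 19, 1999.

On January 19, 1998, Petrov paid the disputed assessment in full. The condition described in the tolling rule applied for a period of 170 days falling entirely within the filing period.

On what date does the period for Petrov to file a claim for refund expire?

July 20, 1999

374 days after January 19, 1998 is January 28, 1999.
Tolling adds 170 days: January 28, 1999 + 170 days = July 17, 1999.
July 17, 1999 is Saturday; July 18, 1999 is Sunday; July 19, 1999 is a listed holiday. The next qualifying day is July 20, 1999.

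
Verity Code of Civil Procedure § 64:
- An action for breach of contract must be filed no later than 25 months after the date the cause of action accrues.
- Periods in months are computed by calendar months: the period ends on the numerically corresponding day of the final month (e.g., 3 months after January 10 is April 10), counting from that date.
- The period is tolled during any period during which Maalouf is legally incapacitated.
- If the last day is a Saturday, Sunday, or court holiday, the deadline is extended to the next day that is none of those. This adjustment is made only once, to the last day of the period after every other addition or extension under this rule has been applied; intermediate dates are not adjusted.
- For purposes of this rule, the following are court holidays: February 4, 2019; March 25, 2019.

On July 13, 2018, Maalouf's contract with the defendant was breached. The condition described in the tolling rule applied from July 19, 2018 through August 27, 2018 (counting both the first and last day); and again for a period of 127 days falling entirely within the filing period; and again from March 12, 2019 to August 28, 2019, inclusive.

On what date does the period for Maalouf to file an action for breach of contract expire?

25 months after July 13, 2018 is August 13, 2020.
From July 19, 2018 through August 27, 2018 inclusive is 40 days; tolling adds 40 days: August 13, 2020 + 40 days = September 22, 2020.
Tolling adds 127 days: September 22, 2020 + 127 days = January 27, 2021.
From March 12, 2019 through August 28, 2019 inclusive is 170 days; tolling adds 170 days: January 27, 2021 + 170 days = July 16, 2021.
July 16, 2021 is a Friday and not a court holiday, so no extension applies.

July 16, 2021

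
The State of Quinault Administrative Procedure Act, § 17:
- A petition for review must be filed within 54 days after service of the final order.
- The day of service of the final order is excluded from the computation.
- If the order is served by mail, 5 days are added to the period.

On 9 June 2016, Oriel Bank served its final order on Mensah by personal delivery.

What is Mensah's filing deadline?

August 2, 2016

54 days after 9 June 2016 is August 2, 2016.
Service was not by mail, so no mail extension applies.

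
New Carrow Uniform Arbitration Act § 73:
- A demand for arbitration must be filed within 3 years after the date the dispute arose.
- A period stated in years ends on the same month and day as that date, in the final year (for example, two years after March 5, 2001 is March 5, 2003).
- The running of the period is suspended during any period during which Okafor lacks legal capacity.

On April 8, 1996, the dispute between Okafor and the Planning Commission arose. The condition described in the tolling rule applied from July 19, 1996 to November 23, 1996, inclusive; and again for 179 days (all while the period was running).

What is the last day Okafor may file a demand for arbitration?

February 9, 2000

3 years after April 8, 1996 is April 8, 1999.
From July 19, 1996 through November 23, 1996 inclusive is 128 days; tolling adds 128 days: April 8, 1999 + 128 days = August 14, 1999.
Tolling adds 179 days: August 14, 1999 + 179 days = February 9, 2000.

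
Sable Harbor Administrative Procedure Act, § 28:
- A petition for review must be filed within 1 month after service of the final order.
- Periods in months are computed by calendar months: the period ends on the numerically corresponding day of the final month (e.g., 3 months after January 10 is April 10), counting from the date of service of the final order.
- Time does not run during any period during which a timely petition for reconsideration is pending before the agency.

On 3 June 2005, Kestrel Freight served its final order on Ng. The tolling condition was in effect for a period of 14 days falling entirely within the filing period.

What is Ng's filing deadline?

July 17, 2005

1 month after 3 June 2005 is July 3, 2005.
Tolling adds 14 days: July 3, 2005 + 14 days = July 17, 2005.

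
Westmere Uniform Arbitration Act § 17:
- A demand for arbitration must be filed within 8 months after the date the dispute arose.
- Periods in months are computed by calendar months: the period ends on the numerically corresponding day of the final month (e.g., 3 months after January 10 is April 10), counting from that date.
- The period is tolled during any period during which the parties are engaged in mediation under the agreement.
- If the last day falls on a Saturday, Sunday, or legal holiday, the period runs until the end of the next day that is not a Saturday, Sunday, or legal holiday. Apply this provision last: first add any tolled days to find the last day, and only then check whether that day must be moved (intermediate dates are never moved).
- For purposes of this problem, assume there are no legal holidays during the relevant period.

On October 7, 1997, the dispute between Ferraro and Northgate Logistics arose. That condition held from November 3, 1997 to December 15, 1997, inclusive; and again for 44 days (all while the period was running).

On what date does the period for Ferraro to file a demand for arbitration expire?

September 2, 1998

8 months after October 7, 1997 is June 7, 1998.
From November 3, 1997 through December 15, 1997 inclusive is 43 days; tolling adds 43 days: June 7, 1998 + 43 days = July 20, 1998.
Tolling adds 44 days: July 20, 1998 + 44 days = September 2, 1998.
September 2, 1998 is a Wednesday and not a legal holiday, so no extension applies.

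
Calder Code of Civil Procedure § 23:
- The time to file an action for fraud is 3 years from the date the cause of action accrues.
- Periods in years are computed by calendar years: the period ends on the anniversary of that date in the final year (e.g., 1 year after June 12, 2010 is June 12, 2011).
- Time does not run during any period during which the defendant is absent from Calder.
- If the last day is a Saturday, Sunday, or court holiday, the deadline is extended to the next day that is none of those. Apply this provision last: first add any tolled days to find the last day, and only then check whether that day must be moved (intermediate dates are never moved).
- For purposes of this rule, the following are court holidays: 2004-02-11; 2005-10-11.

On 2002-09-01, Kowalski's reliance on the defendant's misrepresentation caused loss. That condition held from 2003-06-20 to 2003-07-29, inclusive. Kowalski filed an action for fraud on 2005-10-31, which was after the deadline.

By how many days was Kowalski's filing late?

3 years after 2002-09-01 is September 1, 2005.
From June 20, 2003 through July 29, 2003 inclusive is 40 days; tolling adds 40 days: September 1, 2005 + 40 days = October 11, 2005.
October 11, 2005 is a listed holiday. The next qualifying day is October 12, 2005.
The deadline is October 12, 2005; from October 12, 2005 to October 31, 2005 is 19 days.

19 days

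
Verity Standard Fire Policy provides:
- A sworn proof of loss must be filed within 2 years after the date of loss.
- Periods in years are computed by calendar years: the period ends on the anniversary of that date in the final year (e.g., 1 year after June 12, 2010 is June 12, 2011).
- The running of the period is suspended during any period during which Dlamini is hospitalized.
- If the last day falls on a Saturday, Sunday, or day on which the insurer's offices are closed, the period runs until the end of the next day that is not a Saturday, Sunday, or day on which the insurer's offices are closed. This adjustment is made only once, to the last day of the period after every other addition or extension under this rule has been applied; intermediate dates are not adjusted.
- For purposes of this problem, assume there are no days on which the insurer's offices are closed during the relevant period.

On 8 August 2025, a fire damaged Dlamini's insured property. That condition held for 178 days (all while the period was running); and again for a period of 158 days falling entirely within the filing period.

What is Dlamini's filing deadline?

2 years after 8 August 2025 is August 8, 2027.
Tolling adds 178 days: August 8, 2027 + 178 days = February 2, 2028.
Tolling adds 158 days: February 2, 2028 + 158 days = July 9, 2028.
July 9, 2028 is Sunday. The next qualifying day is July 10, 2028.

July 10, 2028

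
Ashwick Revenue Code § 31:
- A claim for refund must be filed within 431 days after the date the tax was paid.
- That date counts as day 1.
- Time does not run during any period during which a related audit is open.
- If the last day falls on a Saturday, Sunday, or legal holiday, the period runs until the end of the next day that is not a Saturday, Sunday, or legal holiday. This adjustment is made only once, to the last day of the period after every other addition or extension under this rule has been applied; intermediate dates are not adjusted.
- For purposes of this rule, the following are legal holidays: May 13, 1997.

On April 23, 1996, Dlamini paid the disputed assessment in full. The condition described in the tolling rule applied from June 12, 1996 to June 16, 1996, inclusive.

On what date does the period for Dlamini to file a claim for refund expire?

Counting April 23, 1996 as day 1, day 431 is June 27, 1997.
From June 12, 1996 through June 16, 1996 inclusive is 5 days; tolling adds 5 days: June 27, 1997 + 5 days = July 2, 1997.
July 2, 1997 is a Wednesday and not a legal holiday, so no extension applies.

July 2, 1997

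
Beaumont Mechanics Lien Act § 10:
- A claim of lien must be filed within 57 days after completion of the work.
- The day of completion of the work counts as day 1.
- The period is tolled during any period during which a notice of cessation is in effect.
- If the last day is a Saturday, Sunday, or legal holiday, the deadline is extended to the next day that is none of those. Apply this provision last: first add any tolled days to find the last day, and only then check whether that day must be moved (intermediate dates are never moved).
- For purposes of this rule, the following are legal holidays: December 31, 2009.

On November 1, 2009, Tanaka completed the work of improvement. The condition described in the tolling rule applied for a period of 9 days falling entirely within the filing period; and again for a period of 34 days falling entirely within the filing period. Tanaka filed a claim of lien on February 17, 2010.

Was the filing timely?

Counting November 1, 2009 as day 1, day 57 is December 27, 2009.
Tolling adds 9 days: December 27, 2009 + 9 days = January 5, 2010.
Tolling adds 34 days: January 5, 2010 + 34 days = February 8, 2010.
February 8, 2010 is a Monday and not a legal holiday, so no extension applies.
The deadline is February 8, 2010; the filing on February 17, 2010 is after that date.

No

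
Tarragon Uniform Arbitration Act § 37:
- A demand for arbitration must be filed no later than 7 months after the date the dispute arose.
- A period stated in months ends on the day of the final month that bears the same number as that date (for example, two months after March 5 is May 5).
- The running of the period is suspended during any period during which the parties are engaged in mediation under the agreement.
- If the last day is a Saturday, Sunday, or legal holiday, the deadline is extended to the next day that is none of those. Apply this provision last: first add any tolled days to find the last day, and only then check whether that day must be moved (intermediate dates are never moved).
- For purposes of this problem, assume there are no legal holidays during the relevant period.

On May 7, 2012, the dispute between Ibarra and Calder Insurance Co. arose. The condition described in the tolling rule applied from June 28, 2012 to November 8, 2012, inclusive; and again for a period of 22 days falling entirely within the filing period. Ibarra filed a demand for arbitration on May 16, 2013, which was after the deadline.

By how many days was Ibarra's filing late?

7 months after May 7, 2012 is December 7, 2012.
From June 28, 2012 through November 8, 2012 inclusive is 134 days; tolling adds 134 days: December 7, 2012 + 134 days = April 20, 2013.
Tolling adds 22 days: April 20, 2013 + 22 days = May 12, 2013.
May 12, 2013 is Sunday. The next qualifying day is May 13, 2013.
The deadline is May 13, 2013; from May 13, 2013 to May 16, 2013 is 3 days.

3 days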